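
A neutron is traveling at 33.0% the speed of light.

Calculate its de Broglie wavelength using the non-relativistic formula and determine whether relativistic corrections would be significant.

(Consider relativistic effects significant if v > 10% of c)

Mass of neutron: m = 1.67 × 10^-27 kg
Yes, relativistic corrections are needed.

Using the non-relativistic de Broglie formula λ = h/(mv):

v = 33.0% × c = 9.893 × 10^7 m/s

λ = h/(mv)
λ = (6.626 × 10^-34 J·s) / (1.67 × 10^-27 kg × 9.893 × 10^7 m/s)
λ = 4.01 × 10^-15 m

Since v = 33.0% of c > 10% of c, relativistic corrections ARE significant and the actual wavelength would differ from this non-relativistic estimate.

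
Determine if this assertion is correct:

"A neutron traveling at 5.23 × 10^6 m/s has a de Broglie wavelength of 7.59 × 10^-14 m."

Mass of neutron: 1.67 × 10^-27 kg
True

The claim is correct.

Using λ = h/(mv):
λ = (6.626 × 10^-34 J·s) / (1.67 × 10^-27 kg × 5.23 × 10^6 m/s)
λ = 7.59 × 10^-14 m

This matches the claimed value.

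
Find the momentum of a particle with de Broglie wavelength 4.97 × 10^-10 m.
1.33 × 10^-24 kg·m/s

From the de Broglie relation λ = h/p, we solve for p:

p = h/λ
p = (6.626 × 10^-34 J·s) / (4.97 × 10^-10 m)
p = 1.33 × 10^-24 kg·m/s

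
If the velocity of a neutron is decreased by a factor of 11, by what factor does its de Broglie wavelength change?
The wavelength increases by a factor of 11.

From λ = h/(mv), the wavelength is inversely proportional to velocity:

λ ∝ 1/v

If v → v/11, then λ → 11λ

When velocity is decreased by a factor of 11, the wavelength increases by a factor of 11.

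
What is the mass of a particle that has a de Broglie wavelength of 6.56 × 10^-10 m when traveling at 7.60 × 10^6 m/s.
1.33 × 10^-31 kg

From the de Broglie relation λ = h/(mv), we solve for m:

m = h/(λv)
m = (6.626 × 10^-34 J·s) / (6.56 × 10^-10 m × 7.60 × 10^6 m/s)
m = 1.33 × 10^-31 kg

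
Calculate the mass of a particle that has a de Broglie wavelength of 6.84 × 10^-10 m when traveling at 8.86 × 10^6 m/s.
1.09 × 10^-31 kg

From the de Broglie relation λ = h/(mv), we solve for m:

m = h/(λv)
m = (6.626 × 10^-34 J·s) / (6.84 × 10^-10 m × 8.86 × 10^6 m/s)
m = 1.09 × 10^-31 kg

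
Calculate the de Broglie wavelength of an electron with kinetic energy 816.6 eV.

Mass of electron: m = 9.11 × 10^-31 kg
4.29 × 10^-11 m

Using λ = h/√(2mKE):

First convert KE to Joules: KE = 816.6 eV = 1.308 × 10^-16 J

λ = h/√(2mKE)
λ = (6.626 × 10^-34 J·s) / √(2 × 9.11 × 10^-31 kg × 1.308 × 10^-16 J)
λ = 4.29 × 10^-11 m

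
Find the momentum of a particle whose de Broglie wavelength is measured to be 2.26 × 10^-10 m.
2.93 × 10^-24 kg·m/s

From the de Broglie relation λ = h/p, we solve for p:

p = h/λ
p = (6.626 × 10^-34 J·s) / (2.26 × 10^-10 m)
p = 2.93 × 10^-24 kg·m/s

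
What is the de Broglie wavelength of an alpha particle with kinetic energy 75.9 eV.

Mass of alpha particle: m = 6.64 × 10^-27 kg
1.65 × 10^-12 m

Using λ = h/√(2mKE):

First convert KE to Joules: KE = 75.9 eV = 1.216 × 10^-17 J

λ = h/√(2mKE)
λ = (6.626 × 10^-34 J·s) / √(2 × 6.64 × 10^-27 kg × 1.216 × 10^-17 J)
λ = 1.65 × 10^-12 m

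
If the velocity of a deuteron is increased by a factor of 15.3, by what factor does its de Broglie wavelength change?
The wavelength decreases by a factor of 15.3.

From λ = h/(mv), the wavelength is inversely proportional to velocity:

λ ∝ 1/v

If v → 15.3v, then λ → λ/15.3

When velocity is increased by a factor of 15.3, the wavelength decreases by a factor of 15.3.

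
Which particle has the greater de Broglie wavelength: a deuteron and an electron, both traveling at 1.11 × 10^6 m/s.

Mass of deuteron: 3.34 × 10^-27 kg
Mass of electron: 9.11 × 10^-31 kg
The electron has the longer wavelength.

Using λ = h/(mv), since both particles have the same velocity, the wavelength depends only on mass.

For deuteron: λ₁ = h/(m₁v) = 1.79 × 10^-13 m
For electron: λ₂ = h/(m₂v) = 6.55 × 10^-10 m

Since λ ∝ 1/m at constant velocity, the lighter particle has the longer wavelength.

The electron has the longer de Broglie wavelength.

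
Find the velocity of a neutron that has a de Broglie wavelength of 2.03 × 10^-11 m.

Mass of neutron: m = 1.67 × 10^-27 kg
1.95 × 10^4 m/s

From the de Broglie relation λ = h/(mv), we solve for v:

v = h/(mλ)
v = (6.626 × 10^-34 J·s) / (1.67 × 10^-27 kg × 2.03 × 10^-11 m)
v = 1.95 × 10^4 m/s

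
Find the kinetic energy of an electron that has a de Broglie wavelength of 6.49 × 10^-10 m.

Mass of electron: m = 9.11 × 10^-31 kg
5.72 × 10^-19 J (or 3.57 eV)

From λ = h/√(2mKE), we solve for KE:

λ² = h²/(2mKE)
KE = h²/(2mλ²)
KE = (6.626 × 10^-34 J·s)² / (2 × 9.11 × 10^-31 kg × (6.49 × 10^-10 m)²)
KE = 5.72 × 10^-19 J
KE = 3.57 eV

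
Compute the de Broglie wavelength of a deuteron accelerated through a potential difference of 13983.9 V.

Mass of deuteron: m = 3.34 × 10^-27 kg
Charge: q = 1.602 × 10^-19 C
1.71 × 10^-13 m

When a particle is accelerated through voltage V, it gains kinetic energy KE = qV.

The de Broglie wavelength is then λ = h/√(2mqV):

λ = h/√(2mqV)
λ = (6.626 × 10^-34 J·s) / √(2 × 3.34 × 10^-27 kg × 1.602 × 10^-19 C × 13983.9 V)
λ = 1.71 × 10^-13 m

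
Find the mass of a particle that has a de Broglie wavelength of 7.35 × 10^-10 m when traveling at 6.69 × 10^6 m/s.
1.35 × 10^-31 kg

From the de Broglie relation λ = h/(mv), we solve for m:

m = h/(λv)
m = (6.626 × 10^-34 J·s) / (7.35 × 10^-10 m × 6.69 × 10^6 m/s)
m = 1.35 × 10^-31 kg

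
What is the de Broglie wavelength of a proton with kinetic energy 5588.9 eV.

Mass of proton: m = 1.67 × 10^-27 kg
3.83 × 10^-13 m

Using λ = h/√(2mKE):

First convert KE to Joules: KE = 5588.9 eV = 8.954 × 10^-16 J

λ = h/√(2mKE)
λ = (6.626 × 10^-34 J·s) / √(2 × 1.67 × 10^-27 kg × 8.954 × 10^-16 J)
λ = 3.83 × 10^-13 m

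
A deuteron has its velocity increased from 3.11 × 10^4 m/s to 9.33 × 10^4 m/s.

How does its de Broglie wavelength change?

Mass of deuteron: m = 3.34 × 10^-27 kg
The wavelength decreases by a factor of 3.

Using λ = h/(mv):

Initial wavelength: λ₁ = h/(mv₁) = 6.38 × 10^-12 m
Final wavelength: λ₂ = h/(mv₂) = 2.13 × 10^-12 m

Since λ ∝ 1/v, when velocity increases by a factor of 3, the wavelength decreases by a factor of 3.

λ₂/λ₁ = v₁/v₂ = 1/3

The wavelength decreases by a factor of 3.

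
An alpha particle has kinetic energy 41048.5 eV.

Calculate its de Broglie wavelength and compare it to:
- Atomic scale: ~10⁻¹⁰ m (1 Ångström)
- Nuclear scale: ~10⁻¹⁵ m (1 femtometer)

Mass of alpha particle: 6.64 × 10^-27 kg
λ = 7.09 × 10^-14 m, which is between nuclear and atomic scales.

Using λ = h/√(2mKE):

KE = 41048.5 eV = 6.577 × 10^-15 J

λ = h/√(2mKE)
λ = (6.626 × 10^-34 J·s) / √(2 × 6.64 × 10^-27 kg × 6.577 × 10^-15 J)
λ = 7.09 × 10^-14 m

Comparison:
- Atomic scale (10⁻¹⁰ m): λ is 0.00071× this size
- Nuclear scale (10⁻¹⁵ m): λ is 71× this size

The wavelength is between nuclear and atomic scales.

This wavelength is appropriate for probing atomic structure but too large for nuclear physics experiments.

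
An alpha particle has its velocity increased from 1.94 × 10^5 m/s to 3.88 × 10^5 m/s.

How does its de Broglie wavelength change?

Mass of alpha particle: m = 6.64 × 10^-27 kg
The wavelength decreases by a factor of 2.

Using λ = h/(mv):

Initial wavelength: λ₁ = h/(mv₁) = 5.14 × 10^-13 m
Final wavelength: λ₂ = h/(mv₂) = 2.57 × 10^-13 m

Since λ ∝ 1/v, when velocity increases by a factor of 2, the wavelength decreases by a factor of 2.

λ₂/λ₁ = v₁/v₂ = 1/2

The wavelength decreases by a factor of 2.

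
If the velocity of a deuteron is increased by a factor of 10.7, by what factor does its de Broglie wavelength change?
The wavelength decreases by a factor of 10.7.

From λ = h/(mv), the wavelength is inversely proportional to velocity:

λ ∝ 1/v

If v → 10.7v, then λ → λ/10.7

When velocity is increased by a factor of 10.7, the wavelength decreases by a factor of 10.7.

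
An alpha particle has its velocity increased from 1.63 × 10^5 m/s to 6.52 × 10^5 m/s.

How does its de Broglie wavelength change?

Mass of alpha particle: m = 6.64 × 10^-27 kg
The wavelength decreases by a factor of 4.

Using λ = h/(mv):

Initial wavelength: λ₁ = h/(mv₁) = 6.12 × 10^-13 m
Final wavelength: λ₂ = h/(mv₂) = 1.53 × 10^-13 m

Since λ ∝ 1/v, when velocity increases by a factor of 4, the wavelength decreases by a factor of 4.

λ₂/λ₁ = v₁/v₂ = 1/4

The wavelength decreases by a factor of 4.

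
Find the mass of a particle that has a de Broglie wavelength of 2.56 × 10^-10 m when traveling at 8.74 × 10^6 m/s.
2.96 × 10^-31 kg

From the de Broglie relation λ = h/(mv), we solve for m:

m = h/(λv)
m = (6.626 × 10^-34 J·s) / (2.56 × 10^-10 m × 8.74 × 10^6 m/s)
m = 2.96 × 10^-31 kg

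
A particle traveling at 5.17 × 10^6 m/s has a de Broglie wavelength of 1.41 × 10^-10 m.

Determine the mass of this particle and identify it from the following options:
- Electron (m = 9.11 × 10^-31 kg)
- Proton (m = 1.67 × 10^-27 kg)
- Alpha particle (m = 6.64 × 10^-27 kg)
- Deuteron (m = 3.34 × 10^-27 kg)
The particle is an electron.

From λ = h/(mv), solve for mass:

m = h/(λv)
m = (6.626 × 10^-34 J·s) / (1.41 × 10^-10 m × 5.17 × 10^6 m/s)
m = 9.09 × 10^-31 kg

Comparing with the listed masses, this is closest to an electron.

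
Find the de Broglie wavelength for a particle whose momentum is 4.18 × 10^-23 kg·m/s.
1.59 × 10^-11 m

Using the de Broglie relation λ = h/p:

λ = h/p
λ = (6.626 × 10^-34 J·s) / (4.18 × 10^-23 kg·m/s)
λ = 1.59 × 10^-11 m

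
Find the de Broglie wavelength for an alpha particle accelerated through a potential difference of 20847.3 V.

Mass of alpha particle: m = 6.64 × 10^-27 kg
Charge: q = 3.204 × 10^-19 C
7.04 × 10^-14 m

When a particle is accelerated through voltage V, it gains kinetic energy KE = qV.

The de Broglie wavelength is then λ = h/√(2mqV):

λ = h/√(2mqV)
λ = (6.626 × 10^-34 J·s) / √(2 × 6.64 × 10^-27 kg × 3.204 × 10^-19 C × 20847.3 V)
λ = 7.04 × 10^-14 m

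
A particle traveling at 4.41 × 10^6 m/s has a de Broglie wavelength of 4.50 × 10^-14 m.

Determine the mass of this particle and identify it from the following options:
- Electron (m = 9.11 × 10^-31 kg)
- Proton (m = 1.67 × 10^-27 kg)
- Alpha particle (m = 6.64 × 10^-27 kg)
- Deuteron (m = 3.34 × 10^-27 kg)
The particle is a deuteron.

From λ = h/(mv), solve for mass:

m = h/(λv)
m = (6.626 × 10^-34 J·s) / (4.50 × 10^-14 m × 4.41 × 10^6 m/s)
m = 3.34 × 10^-27 kg

Comparing with the listed masses, this is closest to a deuteron.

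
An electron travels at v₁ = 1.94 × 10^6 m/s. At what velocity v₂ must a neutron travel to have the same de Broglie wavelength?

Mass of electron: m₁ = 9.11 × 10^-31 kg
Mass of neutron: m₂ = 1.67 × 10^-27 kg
v₂ = 1.06 × 10^3 m/s

For equal de Broglie wavelengths: λ₁ = λ₂

h/(m₁v₁) = h/(m₂v₂)
m₁v₁ = m₂v₂
v₂ = v₁ · (m₁/m₂)

v₂ = 1.94 × 10^6 m/s × (9.11 × 10^-31 kg / 1.67 × 10^-27 kg)
v₂ = 1.06 × 10^3 m/s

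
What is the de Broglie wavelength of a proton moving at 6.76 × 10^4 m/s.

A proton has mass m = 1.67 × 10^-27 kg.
5.87 × 10^-12 m

Using the de Broglie relation λ = h/(mv):

λ = h/(mv)
λ = (6.626 × 10^-34 J·s) / (1.67 × 10^-27 kg × 6.76 × 10^4 m/s)
λ = 5.87 × 10^-12 m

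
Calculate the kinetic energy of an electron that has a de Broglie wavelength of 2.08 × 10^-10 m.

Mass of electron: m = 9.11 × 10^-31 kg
5.57 × 10^-18 J (or 34.8 eV)

From λ = h/√(2mKE), we solve for KE:

λ² = h²/(2mKE)
KE = h²/(2mλ²)
KE = (6.626 × 10^-34 J·s)² / (2 × 9.11 × 10^-31 kg × (2.08 × 10^-10 m)²)
KE = 5.57 × 10^-18 J
KE = 34.8 eV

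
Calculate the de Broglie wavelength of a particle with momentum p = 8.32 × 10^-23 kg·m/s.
7.96 × 10^-12 m

Using the de Broglie relation λ = h/p:

λ = h/p
λ = (6.626 × 10^-34 J·s) / (8.32 × 10^-23 kg·m/s)
λ = 7.96 × 10^-12 m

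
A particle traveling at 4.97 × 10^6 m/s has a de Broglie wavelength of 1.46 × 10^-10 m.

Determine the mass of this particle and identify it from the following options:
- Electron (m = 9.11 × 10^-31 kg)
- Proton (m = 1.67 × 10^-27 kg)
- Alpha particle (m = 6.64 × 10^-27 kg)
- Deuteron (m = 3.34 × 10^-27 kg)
The particle is an electron.

From λ = h/(mv), solve for mass:

m = h/(λv)
m = (6.626 × 10^-34 J·s) / (1.46 × 10^-10 m × 4.97 × 10^6 m/s)
m = 9.13 × 10^-31 kg

Comparing with the listed masses, this is closest to an electron.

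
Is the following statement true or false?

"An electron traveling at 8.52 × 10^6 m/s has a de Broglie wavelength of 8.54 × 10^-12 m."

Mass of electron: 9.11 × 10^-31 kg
False

The claim is incorrect.

Using λ = h/(mv):
λ = (6.626 × 10^-34 J·s) / (9.11 × 10^-31 kg × 8.52 × 10^6 m/s)
λ = 8.54 × 10^-11 m

The actual wavelength differs from the claimed 8.54 × 10^-12 m.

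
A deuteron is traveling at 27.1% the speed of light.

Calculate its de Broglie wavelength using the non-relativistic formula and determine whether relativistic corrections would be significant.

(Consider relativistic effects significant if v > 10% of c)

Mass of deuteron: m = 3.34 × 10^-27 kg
Yes, relativistic corrections are needed.

Using the non-relativistic de Broglie formula λ = h/(mv):

v = 27.1% × c = 8.124 × 10^7 m/s

λ = h/(mv)
λ = (6.626 × 10^-34 J·s) / (3.34 × 10^-27 kg × 8.124 × 10^7 m/s)
λ = 2.44 × 10^-15 m

Since v = 27.1% of c > 10% of c, relativistic corrections ARE significant and the actual wavelength would differ from this non-relativistic estimate.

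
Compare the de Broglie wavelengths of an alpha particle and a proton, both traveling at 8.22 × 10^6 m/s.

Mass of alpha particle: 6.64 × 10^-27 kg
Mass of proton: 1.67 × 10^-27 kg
The proton has the longer wavelength.

Using λ = h/(mv), since both particles have the same velocity, the wavelength depends only on mass.

For alpha particle: λ₁ = h/(m₁v) = 1.21 × 10^-14 m
For proton: λ₂ = h/(m₂v) = 4.83 × 10^-14 m

Since λ ∝ 1/m at constant velocity, the lighter particle has the longer wavelength.

The proton has the longer de Broglie wavelength.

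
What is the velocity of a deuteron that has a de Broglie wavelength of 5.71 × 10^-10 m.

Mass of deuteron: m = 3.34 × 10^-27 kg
3.47 × 10^2 m/s

From the de Broglie relation λ = h/(mv), we solve for v:

v = h/(mλ)
v = (6.626 × 10^-34 J·s) / (3.34 × 10^-27 kg × 5.71 × 10^-10 m)
v = 3.47 × 10^2 m/s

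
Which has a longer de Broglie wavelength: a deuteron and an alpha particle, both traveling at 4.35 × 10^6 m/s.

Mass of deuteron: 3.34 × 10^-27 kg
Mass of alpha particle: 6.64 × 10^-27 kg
The deuteron has the longer wavelength.

Using λ = h/(mv), since both particles have the same velocity, the wavelength depends only on mass.

For deuteron: λ₁ = h/(m₁v) = 4.56 × 10^-14 m
For alpha particle: λ₂ = h/(m₂v) = 2.29 × 10^-14 m

Since λ ∝ 1/m at constant velocity, the lighter particle has the longer wavelength.

The deuteron has the longer de Broglie wavelength.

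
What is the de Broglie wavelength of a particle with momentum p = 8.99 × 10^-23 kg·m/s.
7.37 × 10^-12 m

Using the de Broglie relation λ = h/p:

λ = h/p
λ = (6.626 × 10^-34 J·s) / (8.99 × 10^-23 kg·m/s)
λ = 7.37 × 10^-12 m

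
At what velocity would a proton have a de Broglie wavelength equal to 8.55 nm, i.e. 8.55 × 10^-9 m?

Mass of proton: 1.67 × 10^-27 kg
4.64 × 10^1 m/s

From λ = h/(mv), solve for v:

v = h/(mλ)
v = (6.626 × 10^-34 J·s) / (1.67 × 10^-27 kg × 8.55 × 10^-9 m)
v = 4.64 × 10^1 m/s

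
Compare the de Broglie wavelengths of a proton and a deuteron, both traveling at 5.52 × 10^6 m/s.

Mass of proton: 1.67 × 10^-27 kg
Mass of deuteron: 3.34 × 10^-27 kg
The proton has the longer wavelength.

Using λ = h/(mv), since both particles have the same velocity, the wavelength depends only on mass.

For proton: λ₁ = h/(m₁v) = 7.19 × 10^-14 m
For deuteron: λ₂ = h/(m₂v) = 3.59 × 10^-14 m

Since λ ∝ 1/m at constant velocity, the lighter particle has the longer wavelength.

The proton has the longer de Broglie wavelength.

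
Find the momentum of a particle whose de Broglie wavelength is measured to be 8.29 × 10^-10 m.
7.99 × 10^-25 kg·m/s

From the de Broglie relation λ = h/p, we solve for p:

p = h/λ
p = (6.626 × 10^-34 J·s) / (8.29 × 10^-10 m)
p = 7.99 × 10^-25 kg·m/s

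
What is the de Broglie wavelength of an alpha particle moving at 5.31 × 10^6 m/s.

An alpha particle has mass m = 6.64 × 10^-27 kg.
1.88 × 10^-14 m

Using the de Broglie relation λ = h/(mv):

λ = h/(mv)
λ = (6.626 × 10^-34 J·s) / (6.64 × 10^-27 kg × 5.31 × 10^6 m/s)
λ = 1.88 × 10^-14 m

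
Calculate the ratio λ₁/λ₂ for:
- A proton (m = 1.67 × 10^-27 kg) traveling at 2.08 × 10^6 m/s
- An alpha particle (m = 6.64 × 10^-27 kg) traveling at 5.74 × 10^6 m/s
λ₁/λ₂ = 11.0

Using λ = h/(mv):

λ₁ = h/(m₁v₁) = 1.91 × 10^-13 m
λ₂ = h/(m₂v₂) = 1.74 × 10^-14 m

Ratio λ₁/λ₂ = (m₂v₂)/(m₁v₁)
         = (6.64 × 10^-27 kg × 5.74 × 10^6 m/s) / (1.67 × 10^-27 kg × 2.08 × 10^6 m/s)
         = 11.0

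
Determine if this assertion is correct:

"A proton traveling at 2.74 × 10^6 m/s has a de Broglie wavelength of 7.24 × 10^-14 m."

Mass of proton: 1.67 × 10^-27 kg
False

The claim is incorrect.

Using λ = h/(mv):
λ = (6.626 × 10^-34 J·s) / (1.67 × 10^-27 kg × 2.74 × 10^6 m/s)
λ = 1.45 × 10^-13 m

The actual wavelength differs from the claimed 7.24 × 10^-14 m.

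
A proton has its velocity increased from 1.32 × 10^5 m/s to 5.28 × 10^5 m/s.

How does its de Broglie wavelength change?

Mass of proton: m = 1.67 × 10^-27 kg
The wavelength decreases by a factor of 4.

Using λ = h/(mv):

Initial wavelength: λ₁ = h/(mv₁) = 3.01 × 10^-12 m
Final wavelength: λ₂ = h/(mv₂) = 7.51 × 10^-13 m

Since λ ∝ 1/v, when velocity increases by a factor of 4, the wavelength decreases by a factor of 4.

λ₂/λ₁ = v₁/v₂ = 1/4

The wavelength decreases by a factor of 4.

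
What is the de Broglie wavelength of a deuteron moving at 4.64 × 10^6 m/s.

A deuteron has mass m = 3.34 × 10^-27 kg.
4.28 × 10^-14 m

Using the de Broglie relation λ = h/(mv):

λ = h/(mv)
λ = (6.626 × 10^-34 J·s) / (3.34 × 10^-27 kg × 4.64 × 10^6 m/s)
λ = 4.28 × 10^-14 m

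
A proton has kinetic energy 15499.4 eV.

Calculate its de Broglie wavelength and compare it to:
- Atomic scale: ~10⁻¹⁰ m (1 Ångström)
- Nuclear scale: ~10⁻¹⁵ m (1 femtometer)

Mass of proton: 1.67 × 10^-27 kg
λ = 2.30 × 10^-13 m, which is between nuclear and atomic scales.

Using λ = h/√(2mKE):

KE = 15499.4 eV = 2.483 × 10^-15 J

λ = h/√(2mKE)
λ = (6.626 × 10^-34 J·s) / √(2 × 1.67 × 10^-27 kg × 2.483 × 10^-15 J)
λ = 2.30 × 10^-13 m

Comparison:
- Atomic scale (10⁻¹⁰ m): λ is 0.0023× this size
- Nuclear scale (10⁻¹⁵ m): λ is 2.3e+02× this size

The wavelength is between nuclear and atomic scales.

This wavelength is appropriate for probing atomic structure but too large for nuclear physics experiments.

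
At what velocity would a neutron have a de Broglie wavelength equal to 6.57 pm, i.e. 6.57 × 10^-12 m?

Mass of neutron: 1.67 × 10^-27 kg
6.04 × 10^4 m/s

From λ = h/(mv), solve for v:

v = h/(mλ)
v = (6.626 × 10^-34 J·s) / (1.67 × 10^-27 kg × 6.57 × 10^-12 m)
v = 6.04 × 10^4 m/s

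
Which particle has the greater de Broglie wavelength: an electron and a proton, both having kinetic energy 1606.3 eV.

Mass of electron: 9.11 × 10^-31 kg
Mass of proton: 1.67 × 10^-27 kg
The electron has the longer wavelength.

Using λ = h/√(2mKE):

For electron: λ₁ = h/√(2m₁KE) = 3.06 × 10^-11 m
For proton: λ₂ = h/√(2m₂KE) = 7.15 × 10^-13 m

Since λ ∝ 1/√m at constant kinetic energy, the lighter particle has the longer wavelength.

The electron has the longer de Broglie wavelength.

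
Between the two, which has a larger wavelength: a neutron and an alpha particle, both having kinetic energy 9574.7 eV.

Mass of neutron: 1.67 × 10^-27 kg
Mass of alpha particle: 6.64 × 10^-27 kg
The neutron has the longer wavelength.

Using λ = h/√(2mKE):

For neutron: λ₁ = h/√(2m₁KE) = 2.93 × 10^-13 m
For alpha particle: λ₂ = h/√(2m₂KE) = 1.47 × 10^-13 m

Since λ ∝ 1/√m at constant kinetic energy, the lighter particle has the longer wavelength.

The neutron has the longer de Broglie wavelength.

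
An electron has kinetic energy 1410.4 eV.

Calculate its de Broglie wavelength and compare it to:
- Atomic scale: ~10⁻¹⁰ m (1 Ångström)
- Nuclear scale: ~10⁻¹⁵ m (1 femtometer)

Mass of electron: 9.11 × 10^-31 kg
λ = 3.27 × 10^-11 m, which is between nuclear and atomic scales.

Using λ = h/√(2mKE):

KE = 1410.4 eV = 2.260 × 10^-16 J

λ = h/√(2mKE)
λ = (6.626 × 10^-34 J·s) / √(2 × 9.11 × 10^-31 kg × 2.260 × 10^-16 J)
λ = 3.27 × 10^-11 m

Comparison:
- Atomic scale (10⁻¹⁰ m): λ is 0.33× this size
- Nuclear scale (10⁻¹⁵ m): λ is 3.3e+04× this size

The wavelength is between nuclear and atomic scales.

This wavelength is appropriate for probing atomic structure but too large for nuclear physics experiments.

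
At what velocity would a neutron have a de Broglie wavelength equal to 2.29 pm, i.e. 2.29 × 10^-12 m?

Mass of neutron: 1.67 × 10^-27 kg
1.73 × 10^5 m/s

From λ = h/(mv), solve for v:

v = h/(mλ)
v = (6.626 × 10^-34 J·s) / (1.67 × 10^-27 kg × 2.29 × 10^-12 m)
v = 1.73 × 10^5 m/s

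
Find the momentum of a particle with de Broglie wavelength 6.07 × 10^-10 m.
1.09 × 10^-24 kg·m/s

From the de Broglie relation λ = h/p, we solve for p:

p = h/λ
p = (6.626 × 10^-34 J·s) / (6.07 × 10^-10 m)
p = 1.09 × 10^-24 kg·m/s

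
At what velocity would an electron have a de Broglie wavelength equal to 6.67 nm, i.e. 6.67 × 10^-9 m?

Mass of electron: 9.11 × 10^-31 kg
1.09 × 10^5 m/s

From λ = h/(mv), solve for v:

v = h/(mλ)
v = (6.626 × 10^-34 J·s) / (9.11 × 10^-31 kg × 6.67 × 10^-9 m)
v = 1.09 × 10^5 m/s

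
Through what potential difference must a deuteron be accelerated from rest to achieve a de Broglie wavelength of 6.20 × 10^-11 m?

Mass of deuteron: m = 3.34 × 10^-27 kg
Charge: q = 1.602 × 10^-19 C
1.07 × 10^-1 V

From λ = h/√(2mqV), we solve for V:

λ² = h²/(2mqV)
V = h²/(2mqλ²)
V = (6.626 × 10^-34 J·s)² / (2 × 3.34 × 10^-27 kg × 1.602 × 10^-19 C × (6.20 × 10^-11 m)²)
V = 1.07 × 10^-1 V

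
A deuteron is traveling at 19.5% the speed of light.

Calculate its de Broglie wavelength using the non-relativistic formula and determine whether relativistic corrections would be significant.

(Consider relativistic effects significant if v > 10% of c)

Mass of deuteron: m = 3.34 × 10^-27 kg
Yes, relativistic corrections are needed.

Using the non-relativistic de Broglie formula λ = h/(mv):

v = 19.5% × c = 5.846 × 10^7 m/s

λ = h/(mv)
λ = (6.626 × 10^-34 J·s) / (3.34 × 10^-27 kg × 5.846 × 10^7 m/s)
λ = 3.39 × 10^-15 m

Since v = 19.5% of c > 10% of c, relativistic corrections ARE significant and the actual wavelength would differ from this non-relativistic estimate.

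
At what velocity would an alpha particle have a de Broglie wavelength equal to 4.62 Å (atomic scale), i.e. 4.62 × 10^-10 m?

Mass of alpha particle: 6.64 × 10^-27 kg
2.16 × 10^2 m/s

From λ = h/(mv), solve for v:

v = h/(mλ)
v = (6.626 × 10^-34 J·s) / (6.64 × 10^-27 kg × 4.62 × 10^-10 m)
v = 2.16 × 10^2 m/s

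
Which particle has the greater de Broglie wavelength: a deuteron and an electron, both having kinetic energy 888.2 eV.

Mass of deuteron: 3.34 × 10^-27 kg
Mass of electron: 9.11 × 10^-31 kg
The electron has the longer wavelength.

Using λ = h/√(2mKE):

For deuteron: λ₁ = h/√(2m₁KE) = 6.80 × 10^-13 m
For electron: λ₂ = h/√(2m₂KE) = 4.11 × 10^-11 m

Since λ ∝ 1/√m at constant kinetic energy, the lighter particle has the longer wavelength.

The electron has the longer de Broglie wavelength.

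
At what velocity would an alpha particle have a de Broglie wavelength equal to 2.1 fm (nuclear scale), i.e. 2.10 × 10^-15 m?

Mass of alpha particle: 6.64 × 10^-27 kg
4.75 × 10^7 m/s

From λ = h/(mv), solve for v:

v = h/(mλ)
v = (6.626 × 10^-34 J·s) / (6.64 × 10^-27 kg × 2.10 × 10^-15 m)
v = 4.75 × 10^7 m/s

Note: This velocity is 15.9% of the speed of light, so relativistic corrections would be needed for a more accurate calculation.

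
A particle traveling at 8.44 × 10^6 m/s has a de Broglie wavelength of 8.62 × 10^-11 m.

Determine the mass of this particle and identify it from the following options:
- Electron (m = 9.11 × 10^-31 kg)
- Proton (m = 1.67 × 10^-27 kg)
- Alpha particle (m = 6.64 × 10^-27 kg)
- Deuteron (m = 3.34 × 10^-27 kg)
The particle is an electron.

From λ = h/(mv), solve for mass:

m = h/(λv)
m = (6.626 × 10^-34 J·s) / (8.62 × 10^-11 m × 8.44 × 10^6 m/s)
m = 9.11 × 10^-31 kg

Comparing with the listed masses, this is closest to an electron.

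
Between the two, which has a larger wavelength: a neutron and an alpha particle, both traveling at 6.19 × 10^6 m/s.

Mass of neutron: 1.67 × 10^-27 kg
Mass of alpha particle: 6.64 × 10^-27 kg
The neutron has the longer wavelength.

Using λ = h/(mv), since both particles have the same velocity, the wavelength depends only on mass.

For neutron: λ₁ = h/(m₁v) = 6.41 × 10^-14 m
For alpha particle: λ₂ = h/(m₂v) = 1.61 × 10^-14 m

Since λ ∝ 1/m at constant velocity, the lighter particle has the longer wavelength.

The neutron has the longer de Broglie wavelength.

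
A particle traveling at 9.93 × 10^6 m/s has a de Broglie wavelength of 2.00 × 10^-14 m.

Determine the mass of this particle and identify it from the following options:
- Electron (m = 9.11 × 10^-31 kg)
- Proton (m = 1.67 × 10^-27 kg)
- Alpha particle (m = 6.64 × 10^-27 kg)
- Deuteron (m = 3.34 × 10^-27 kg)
The particle is a deuteron.

From λ = h/(mv), solve for mass:

m = h/(λv)
m = (6.626 × 10^-34 J·s) / (2.00 × 10^-14 m × 9.93 × 10^6 m/s)
m = 3.34 × 10^-27 kg

Comparing with the listed masses, this is closest to a deuteron.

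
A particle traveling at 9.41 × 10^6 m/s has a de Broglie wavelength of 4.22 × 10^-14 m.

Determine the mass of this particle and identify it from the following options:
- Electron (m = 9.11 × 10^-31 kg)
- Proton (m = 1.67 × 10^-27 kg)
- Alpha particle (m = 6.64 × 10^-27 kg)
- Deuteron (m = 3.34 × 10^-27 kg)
The particle is a proton.

From λ = h/(mv), solve for mass:

m = h/(λv)
m = (6.626 × 10^-34 J·s) / (4.22 × 10^-14 m × 9.41 × 10^6 m/s)
m = 1.67 × 10^-27 kg

Comparing with the listed masses, this is closest to a proton.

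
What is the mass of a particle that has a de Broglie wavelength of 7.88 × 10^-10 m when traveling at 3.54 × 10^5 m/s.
2.38 × 10^-30 kg

From the de Broglie relation λ = h/(mv), we solve for m:

m = h/(λv)
m = (6.626 × 10^-34 J·s) / (7.88 × 10^-10 m × 3.54 × 10^5 m/s)
m = 2.38 × 10^-30 kg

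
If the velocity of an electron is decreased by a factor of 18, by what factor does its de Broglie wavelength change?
The wavelength increases by a factor of 18.

From λ = h/(mv), the wavelength is inversely proportional to velocity:

λ ∝ 1/v

If v → v/18, then λ → 18λ

When velocity is decreased by a factor of 18, the wavelength increases by a factor of 18.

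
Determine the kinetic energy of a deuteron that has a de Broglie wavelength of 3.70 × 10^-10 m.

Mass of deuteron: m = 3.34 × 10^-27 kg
4.80 × 10^-22 J (or 3.00 × 10^-3 eV)

From λ = h/√(2mKE), we solve for KE:

λ² = h²/(2mKE)
KE = h²/(2mλ²)
KE = (6.626 × 10^-34 J·s)² / (2 × 3.34 × 10^-27 kg × (3.70 × 10^-10 m)²)
KE = 4.80 × 10^-22 J
KE = 3.00 × 10^-3 eV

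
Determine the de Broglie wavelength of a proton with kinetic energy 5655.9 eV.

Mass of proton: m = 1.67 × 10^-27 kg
3.81 × 10^-13 m

Using λ = h/√(2mKE):

First convert KE to Joules: KE = 5655.9 eV = 9.062 × 10^-16 J

λ = h/√(2mKE)
λ = (6.626 × 10^-34 J·s) / √(2 × 1.67 × 10^-27 kg × 9.062 × 10^-16 J)
λ = 3.81 × 10^-13 m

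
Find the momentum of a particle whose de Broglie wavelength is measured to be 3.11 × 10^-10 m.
2.13 × 10^-24 kg·m/s

From the de Broglie relation λ = h/p, we solve for p:

p = h/λ
p = (6.626 × 10^-34 J·s) / (3.11 × 10^-10 m)
p = 2.13 × 10^-24 kg·m/s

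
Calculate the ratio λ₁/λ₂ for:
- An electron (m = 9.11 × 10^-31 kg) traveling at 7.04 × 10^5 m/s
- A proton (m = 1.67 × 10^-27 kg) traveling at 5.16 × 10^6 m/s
λ₁/λ₂ = 1.34 × 10^4

Using λ = h/(mv):

λ₁ = h/(m₁v₁) = 1.03 × 10^-9 m
λ₂ = h/(m₂v₂) = 7.69 × 10^-14 m

Ratio λ₁/λ₂ = (m₂v₂)/(m₁v₁)
         = (1.67 × 10^-27 kg × 5.16 × 10^6 m/s) / (9.11 × 10^-31 kg × 7.04 × 10^5 m/s)
         = 1.34 × 10^4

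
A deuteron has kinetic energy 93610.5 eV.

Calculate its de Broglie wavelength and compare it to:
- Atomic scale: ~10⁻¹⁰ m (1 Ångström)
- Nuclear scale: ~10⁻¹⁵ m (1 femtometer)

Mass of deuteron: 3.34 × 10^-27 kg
λ = 6.62 × 10^-14 m, which is between nuclear and atomic scales.

Using λ = h/√(2mKE):

KE = 93610.5 eV = 1.500 × 10^-14 J

λ = h/√(2mKE)
λ = (6.626 × 10^-34 J·s) / √(2 × 3.34 × 10^-27 kg × 1.500 × 10^-14 J)
λ = 6.62 × 10^-14 m

Comparison:
- Atomic scale (10⁻¹⁰ m): λ is 0.00066× this size
- Nuclear scale (10⁻¹⁵ m): λ is 66× this size

The wavelength is between nuclear and atomic scales.

This wavelength is appropriate for probing atomic structure but too large for nuclear physics experiments.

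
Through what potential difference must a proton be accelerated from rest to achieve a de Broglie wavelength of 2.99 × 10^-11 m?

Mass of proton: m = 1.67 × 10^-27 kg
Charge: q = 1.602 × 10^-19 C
9.18 × 10^-1 V

From λ = h/√(2mqV), we solve for V:

λ² = h²/(2mqV)
V = h²/(2mqλ²)
V = (6.626 × 10^-34 J·s)² / (2 × 1.67 × 10^-27 kg × 1.602 × 10^-19 C × (2.99 × 10^-11 m)²)
V = 9.18 × 10^-1 V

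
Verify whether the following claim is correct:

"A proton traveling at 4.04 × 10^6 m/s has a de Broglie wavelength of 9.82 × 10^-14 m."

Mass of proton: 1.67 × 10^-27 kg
True

The claim is correct.

Using λ = h/(mv):
λ = (6.626 × 10^-34 J·s) / (1.67 × 10^-27 kg × 4.04 × 10^6 m/s)
λ = 9.82 × 10^-14 m

This matches the claimed value.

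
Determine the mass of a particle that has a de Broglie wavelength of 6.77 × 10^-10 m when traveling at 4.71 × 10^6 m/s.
2.08 × 10^-31 kg

From the de Broglie relation λ = h/(mv), we solve for m:

m = h/(λv)
m = (6.626 × 10^-34 J·s) / (6.77 × 10^-10 m × 4.71 × 10^6 m/s)
m = 2.08 × 10^-31 kg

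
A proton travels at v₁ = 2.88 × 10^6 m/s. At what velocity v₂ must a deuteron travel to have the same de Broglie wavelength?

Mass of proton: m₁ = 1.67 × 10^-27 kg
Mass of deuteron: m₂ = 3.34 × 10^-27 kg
v₂ = 1.44 × 10^6 m/s

For equal de Broglie wavelengths: λ₁ = λ₂

h/(m₁v₁) = h/(m₂v₂)
m₁v₁ = m₂v₂
v₂ = v₁ · (m₁/m₂)

v₂ = 2.88 × 10^6 m/s × (1.67 × 10^-27 kg / 3.34 × 10^-27 kg)
v₂ = 1.44 × 10^6 m/s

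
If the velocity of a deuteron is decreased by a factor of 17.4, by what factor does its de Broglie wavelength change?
The wavelength increases by a factor of 17.4.

From λ = h/(mv), the wavelength is inversely proportional to velocity:

λ ∝ 1/v

If v → v/17.4, then λ → 17.4λ

When velocity is decreased by a factor of 17.4, the wavelength increases by a factor of 17.4.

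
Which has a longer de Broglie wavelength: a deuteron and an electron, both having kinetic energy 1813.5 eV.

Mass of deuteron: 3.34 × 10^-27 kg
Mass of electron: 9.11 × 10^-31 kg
The electron has the longer wavelength.

Using λ = h/√(2mKE):

For deuteron: λ₁ = h/√(2m₁KE) = 4.76 × 10^-13 m
For electron: λ₂ = h/√(2m₂KE) = 2.88 × 10^-11 m

Since λ ∝ 1/√m at constant kinetic energy, the lighter particle has the longer wavelength.

The electron has the longer de Broglie wavelength.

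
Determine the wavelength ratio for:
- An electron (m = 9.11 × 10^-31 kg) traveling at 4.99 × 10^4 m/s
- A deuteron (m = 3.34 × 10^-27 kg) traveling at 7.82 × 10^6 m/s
λ₁/λ₂ = 5.75 × 10^5

Using λ = h/(mv):

λ₁ = h/(m₁v₁) = 1.46 × 10^-8 m
λ₂ = h/(m₂v₂) = 2.54 × 10^-14 m

Ratio λ₁/λ₂ = (m₂v₂)/(m₁v₁)
         = (3.34 × 10^-27 kg × 7.82 × 10^6 m/s) / (9.11 × 10^-31 kg × 4.99 × 10^4 m/s)
         = 5.75 × 10^5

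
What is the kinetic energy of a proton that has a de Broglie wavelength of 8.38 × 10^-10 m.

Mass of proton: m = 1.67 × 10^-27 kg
1.87 × 10^-22 J (or 1.17 × 10^-3 eV)

From λ = h/√(2mKE), we solve for KE:

λ² = h²/(2mKE)
KE = h²/(2mλ²)
KE = (6.626 × 10^-34 J·s)² / (2 × 1.67 × 10^-27 kg × (8.38 × 10^-10 m)²)
KE = 1.87 × 10^-22 J
KE = 1.17 × 10^-3 eV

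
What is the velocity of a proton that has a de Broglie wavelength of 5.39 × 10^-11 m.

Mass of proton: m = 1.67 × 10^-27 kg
7.36 × 10^3 m/s

From the de Broglie relation λ = h/(mv), we solve for v:

v = h/(mλ)
v = (6.626 × 10^-34 J·s) / (1.67 × 10^-27 kg × 5.39 × 10^-11 m)
v = 7.36 × 10^3 m/s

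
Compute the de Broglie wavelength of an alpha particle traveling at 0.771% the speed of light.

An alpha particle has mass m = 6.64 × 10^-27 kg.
4.32 × 10^-14 m

Using the de Broglie relation λ = h/(mv):

v = 0.771% × c = 2.311 × 10^6 m/s

λ = h/(mv)
λ = (6.626 × 10^-34 J·s) / (6.64 × 10^-27 kg × 2.311 × 10^6 m/s)
λ = 4.32 × 10^-14 m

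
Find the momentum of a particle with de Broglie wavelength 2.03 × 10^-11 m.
3.26 × 10^-23 kg·m/s

From the de Broglie relation λ = h/p, we solve for p:

p = h/λ
p = (6.626 × 10^-34 J·s) / (2.03 × 10^-11 m)
p = 3.26 × 10^-23 kg·m/s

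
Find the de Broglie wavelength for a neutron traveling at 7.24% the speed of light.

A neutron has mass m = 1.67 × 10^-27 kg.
1.83 × 10^-14 m

Using the de Broglie relation λ = h/(mv):

v = 7.24% × c = 2.170 × 10^7 m/s

λ = h/(mv)
λ = (6.626 × 10^-34 J·s) / (1.67 × 10^-27 kg × 2.170 × 10^7 m/s)
λ = 1.83 × 10^-14 m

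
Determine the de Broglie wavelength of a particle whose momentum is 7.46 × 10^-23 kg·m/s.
8.88 × 10^-12 m

Using the de Broglie relation λ = h/p:

λ = h/p
λ = (6.626 × 10^-34 J·s) / (7.46 × 10^-23 kg·m/s)
λ = 8.88 × 10^-12 m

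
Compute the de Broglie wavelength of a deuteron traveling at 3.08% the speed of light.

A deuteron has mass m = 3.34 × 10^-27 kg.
2.15 × 10^-14 m

Using the de Broglie relation λ = h/(mv):

v = 3.08% × c = 9.234 × 10^6 m/s

λ = h/(mv)
λ = (6.626 × 10^-34 J·s) / (3.34 × 10^-27 kg × 9.234 × 10^6 m/s)
λ = 2.15 × 10^-14 m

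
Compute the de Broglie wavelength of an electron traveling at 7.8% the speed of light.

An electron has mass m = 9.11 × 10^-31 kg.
3.11 × 10^-11 m

Using the de Broglie relation λ = h/(mv):

v = 7.8% × c = 2.338 × 10^7 m/s

λ = h/(mv)
λ = (6.626 × 10^-34 J·s) / (9.11 × 10^-31 kg × 2.338 × 10^7 m/s)
λ = 3.11 × 10^-11 m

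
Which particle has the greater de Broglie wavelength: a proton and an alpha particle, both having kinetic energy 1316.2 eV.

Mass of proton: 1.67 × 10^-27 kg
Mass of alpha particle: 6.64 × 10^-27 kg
The proton has the longer wavelength.

Using λ = h/√(2mKE):

For proton: λ₁ = h/√(2m₁KE) = 7.90 × 10^-13 m
For alpha particle: λ₂ = h/√(2m₂KE) = 3.96 × 10^-13 m

Since λ ∝ 1/√m at constant kinetic energy, the lighter particle has the longer wavelength.

The proton has the longer de Broglie wavelength.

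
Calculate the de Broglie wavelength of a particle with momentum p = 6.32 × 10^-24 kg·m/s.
1.05 × 10^-10 m

Using the de Broglie relation λ = h/p:

λ = h/p
λ = (6.626 × 10^-34 J·s) / (6.32 × 10^-24 kg·m/s)
λ = 1.05 × 10^-10 m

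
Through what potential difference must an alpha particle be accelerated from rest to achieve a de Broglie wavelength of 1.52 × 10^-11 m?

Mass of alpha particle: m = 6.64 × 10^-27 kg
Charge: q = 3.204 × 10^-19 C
4.47 × 10^-1 V

From λ = h/√(2mqV), we solve for V:

λ² = h²/(2mqV)
V = h²/(2mqλ²)
V = (6.626 × 10^-34 J·s)² / (2 × 6.64 × 10^-27 kg × 3.204 × 10^-19 C × (1.52 × 10^-11 m)²)
V = 4.47 × 10^-1 V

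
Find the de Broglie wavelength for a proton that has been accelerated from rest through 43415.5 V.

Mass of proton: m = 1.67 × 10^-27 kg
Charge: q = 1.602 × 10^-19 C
1.37 × 10^-13 m

When a particle is accelerated through voltage V, it gains kinetic energy KE = qV.

The de Broglie wavelength is then λ = h/√(2mqV):

λ = h/√(2mqV)
λ = (6.626 × 10^-34 J·s) / √(2 × 1.67 × 10^-27 kg × 1.602 × 10^-19 C × 43415.5 V)
λ = 1.37 × 10^-13 m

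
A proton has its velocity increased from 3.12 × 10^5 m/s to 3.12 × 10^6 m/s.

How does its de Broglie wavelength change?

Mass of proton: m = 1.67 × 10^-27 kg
The wavelength decreases by a factor of 10.

Using λ = h/(mv):

Initial wavelength: λ₁ = h/(mv₁) = 1.27 × 10^-12 m
Final wavelength: λ₂ = h/(mv₂) = 1.27 × 10^-13 m

Since λ ∝ 1/v, when velocity increases by a factor of 10, the wavelength decreases by a factor of 10.

λ₂/λ₁ = v₁/v₂ = 1/10

The wavelength decreases by a factor of 10.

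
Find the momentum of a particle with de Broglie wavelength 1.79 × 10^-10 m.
3.70 × 10^-24 kg·m/s

From the de Broglie relation λ = h/p, we solve for p:

p = h/λ
p = (6.626 × 10^-34 J·s) / (1.79 × 10^-10 m)
p = 3.70 × 10^-24 kg·m/s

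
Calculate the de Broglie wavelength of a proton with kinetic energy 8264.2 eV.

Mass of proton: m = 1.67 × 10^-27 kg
3.15 × 10^-13 m

Using λ = h/√(2mKE):

First convert KE to Joules: KE = 8264.2 eV = 1.324 × 10^-15 J

λ = h/√(2mKE)
λ = (6.626 × 10^-34 J·s) / √(2 × 1.67 × 10^-27 kg × 1.324 × 10^-15 J)
λ = 3.15 × 10^-13 m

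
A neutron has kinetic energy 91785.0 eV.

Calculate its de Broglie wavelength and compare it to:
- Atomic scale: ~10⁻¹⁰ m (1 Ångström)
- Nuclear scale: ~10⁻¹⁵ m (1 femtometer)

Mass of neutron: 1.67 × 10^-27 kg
λ = 9.45 × 10^-14 m, which is between nuclear and atomic scales.

Using λ = h/√(2mKE):

KE = 91785.0 eV = 1.471 × 10^-14 J

λ = h/√(2mKE)
λ = (6.626 × 10^-34 J·s) / √(2 × 1.67 × 10^-27 kg × 1.471 × 10^-14 J)
λ = 9.45 × 10^-14 m

Comparison:
- Atomic scale (10⁻¹⁰ m): λ is 0.00095× this size
- Nuclear scale (10⁻¹⁵ m): λ is 95× this size

The wavelength is between nuclear and atomic scales.

This wavelength is appropriate for probing atomic structure but too large for nuclear physics experiments.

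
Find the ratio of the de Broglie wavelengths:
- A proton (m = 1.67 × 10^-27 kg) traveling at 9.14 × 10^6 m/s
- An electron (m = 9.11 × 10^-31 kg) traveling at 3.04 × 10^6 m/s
λ₁/λ₂ = 1.81 × 10^-4

Using λ = h/(mv):

λ₁ = h/(m₁v₁) = 4.34 × 10^-14 m
λ₂ = h/(m₂v₂) = 2.39 × 10^-10 m

Ratio λ₁/λ₂ = (m₂v₂)/(m₁v₁)
         = (9.11 × 10^-31 kg × 3.04 × 10^6 m/s) / (1.67 × 10^-27 kg × 9.14 × 10^6 m/s)
         = 1.81 × 10^-4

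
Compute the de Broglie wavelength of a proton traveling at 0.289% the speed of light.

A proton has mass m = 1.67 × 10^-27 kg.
4.58 × 10^-13 m

Using the de Broglie relation λ = h/(mv):

v = 0.289% × c = 8.664 × 10^5 m/s

λ = h/(mv)
λ = (6.626 × 10^-34 J·s) / (1.67 × 10^-27 kg × 8.664 × 10^5 m/s)
λ = 4.58 × 10^-13 m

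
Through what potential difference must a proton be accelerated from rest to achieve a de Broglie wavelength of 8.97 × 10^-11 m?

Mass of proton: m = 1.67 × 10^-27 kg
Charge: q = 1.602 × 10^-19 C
1.02 × 10^-1 V

From λ = h/√(2mqV), we solve for V:

λ² = h²/(2mqV)
V = h²/(2mqλ²)
V = (6.626 × 10^-34 J·s)² / (2 × 1.67 × 10^-27 kg × 1.602 × 10^-19 C × (8.97 × 10^-11 m)²)
V = 1.02 × 10^-1 V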